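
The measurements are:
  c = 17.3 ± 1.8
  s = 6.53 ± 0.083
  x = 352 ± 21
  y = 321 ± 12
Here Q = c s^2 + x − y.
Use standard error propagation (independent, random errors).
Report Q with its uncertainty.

Let p = c·s^2 = 738. δp/p = √((1·δc/c)² + (2·δs/s)²) = √(0.0108 + 0.000646) = 0.107, so δp = 79.0.
Q = p + x − y: δQ = √(δp² + δx² + δy²) = √(6240 + 441 + 144) = 82.6
Q = 769.

769 ± 82.6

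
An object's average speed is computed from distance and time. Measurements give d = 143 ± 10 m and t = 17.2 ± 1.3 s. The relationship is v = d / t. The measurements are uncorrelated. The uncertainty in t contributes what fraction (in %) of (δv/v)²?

(δv/v)² = (1·δd/d)² + (-1·δt/t)²
  d term: (1×0.0699)² = 0.00489
  t term: (-1×0.0756)² = 0.00571
Total = 0.0106. Share from t = 0.00571/0.0106 = 0.539.

53.9%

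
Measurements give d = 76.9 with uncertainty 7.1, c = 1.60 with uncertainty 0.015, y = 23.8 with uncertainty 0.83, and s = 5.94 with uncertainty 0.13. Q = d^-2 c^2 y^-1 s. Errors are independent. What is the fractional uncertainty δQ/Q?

0.190

Each factor contributes (exponent × relative error)² to (δQ/Q)²:
  (-2·δd/d)² = (-2×0.0923)² = 0.0341;  (2·δc/c)² = (2×0.00937)² = 0.000352;  (-1·δy/y)² = (-1×0.0349)² = 0.00122;  (1·δs/s)² = (1×0.0219)² = 0.000479
δQ/Q = √(0.0361) = 0.190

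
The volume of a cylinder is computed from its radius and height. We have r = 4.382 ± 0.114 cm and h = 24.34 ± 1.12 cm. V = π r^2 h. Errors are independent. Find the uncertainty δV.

Relative error in a monomial: (δV/V)² = Σ (nᵢ · δxᵢ/xᵢ)².
  (2·δr/r)² = (2×0.0260)² = 0.00271;  (1·δh/h)² = (1×0.0460)² = 0.00212
δV/V = √(0.00482) = 0.0695
V = 1468 cm^3, so δV = 0.0695 × 1468 = 102 cm^3.

102 cm^3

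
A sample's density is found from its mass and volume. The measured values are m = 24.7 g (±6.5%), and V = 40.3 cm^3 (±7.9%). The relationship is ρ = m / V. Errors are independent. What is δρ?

Products/powers → add relative errors in quadrature, weighted by exponent:
  (1·δm/m)² = (1×0.0650)² = 0.00423;  (-1·δV/V)² = (-1×0.0790)² = 0.00624
δρ/ρ = √(0.0105) = 0.102
ρ = 0.613 g/cm^3, so δρ = 0.102 × 0.613 = 0.0627 g/cm^3.

0.0627 g/cm^3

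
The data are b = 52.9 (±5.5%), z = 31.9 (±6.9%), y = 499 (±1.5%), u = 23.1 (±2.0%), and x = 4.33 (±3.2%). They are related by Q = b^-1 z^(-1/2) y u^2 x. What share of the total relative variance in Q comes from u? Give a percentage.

22.6%

(δQ/Q)² = (-1·δb/b)² + (−½·δz/z)² + (1·δy/y)² + (2·δu/u)² + (1·δx/x)²
  b term: (-1×0.0550)² = 0.00302
  z term: (-0.5×0.0690)² = 0.00119
  y term: (1×0.0150)² = 0.000225
  u term: (2×0.0200)² = 0.00160
  x term: (1×0.0320)² = 0.00102
Total = 0.00706. Share from u = 0.00160/0.00706 = 0.226.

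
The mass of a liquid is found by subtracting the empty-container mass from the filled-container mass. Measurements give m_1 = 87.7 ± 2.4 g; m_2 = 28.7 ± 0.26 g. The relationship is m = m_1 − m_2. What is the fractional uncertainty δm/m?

0.0409

Sums and differences: (δm)² = Σ (cᵢ δxᵢ)².
  (δm_1)² = 5.76;  (δm_2)² = 0.0676
δm = √(5.83) = 2.41 g
m = 59.0 g, so δm/m = 2.41/59.0 = 0.0409.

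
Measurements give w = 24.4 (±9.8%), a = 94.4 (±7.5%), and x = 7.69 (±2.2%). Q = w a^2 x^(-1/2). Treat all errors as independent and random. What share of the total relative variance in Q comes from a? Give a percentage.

(δQ/Q)² = (1·δw/w)² + (2·δa/a)² + (−½·δx/x)²
  w term: (1×0.0980)² = 0.00960
  a term: (2×0.0750)² = 0.0225
  x term: (-0.5×0.0220)² = 0.000121
Total = 0.0322. Share from a = 0.0225/0.0322 = 0.698.

69.8%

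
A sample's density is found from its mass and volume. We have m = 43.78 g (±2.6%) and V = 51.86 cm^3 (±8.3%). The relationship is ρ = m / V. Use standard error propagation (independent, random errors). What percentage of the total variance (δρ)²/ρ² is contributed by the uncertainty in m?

8.94%

(δρ/ρ)² = (1·δm/m)² + (-1·δV/V)²
  m term: (1×0.0260)² = 0.000676
  V term: (-1×0.0830)² = 0.00689
Total = 0.00757. Share from m = 0.000676/0.00757 = 0.0894.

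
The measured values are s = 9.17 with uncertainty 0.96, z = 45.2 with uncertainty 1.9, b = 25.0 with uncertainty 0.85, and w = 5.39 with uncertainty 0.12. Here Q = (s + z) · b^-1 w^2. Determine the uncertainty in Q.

Let u = s + z = 54.4. δu = √(δs² + δz²) = √(0.922 + 3.61) = 2.13, so δu/u = 0.0392.
Q is then a monomial in u, b, w:
δQ/Q = √((δu/u)² + (-1·δb/b)² + (2·δw/w)²) = √(0.00153 + 0.00116 + 0.00198) = 0.0683
Q = 63.2, so δQ = 0.0683 × 63.2 = 4.32.

4.32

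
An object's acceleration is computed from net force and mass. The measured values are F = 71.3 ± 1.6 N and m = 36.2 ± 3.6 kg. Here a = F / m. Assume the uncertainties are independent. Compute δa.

Products/powers → add relative errors in quadrature, weighted by exponent:
  (1·δF/F)² = (1×0.0224)² = 0.000504;  (-1·δm/m)² = (-1×0.0994)² = 0.00989
δa/a = √(0.0104) = 0.102
a = 1.97 m/s^2, so δa = 0.102 × 1.97 = 0.201 m/s^2.

0.201 m/s^2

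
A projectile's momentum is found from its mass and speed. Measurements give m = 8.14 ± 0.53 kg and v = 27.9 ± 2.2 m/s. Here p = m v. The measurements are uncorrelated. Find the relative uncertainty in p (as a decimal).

0.102

Each factor contributes (exponent × relative error)² to (δp/p)²:
  (1·δm/m)² = (1×0.0651)² = 0.00424;  (1·δv/v)² = (1×0.0789)² = 0.00622
δp/p = √(0.0105) = 0.102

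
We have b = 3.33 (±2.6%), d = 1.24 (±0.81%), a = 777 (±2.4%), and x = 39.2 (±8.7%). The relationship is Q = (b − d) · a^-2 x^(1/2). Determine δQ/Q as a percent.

7.70%

Let u = b − d = 2.09. δu = √(δb² + δd²) = √(0.00750 + 0.000101) = 0.0872, so δu/u = 0.0417.
Q is then a monomial in u, a, x:
δQ/Q = √((δu/u)² + (-2·δa/a)² + (½·δx/x)²) = √(0.00174 + 0.00230 + 0.00189) = 0.0770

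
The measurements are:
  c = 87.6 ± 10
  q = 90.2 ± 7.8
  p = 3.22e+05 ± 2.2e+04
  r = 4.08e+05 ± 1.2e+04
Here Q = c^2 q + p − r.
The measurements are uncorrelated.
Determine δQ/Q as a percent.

Let w = c^2·q = 6.92e+05. δw/w = √((2·δc/c)² + (1·δq/q)²) = √(0.0521 + 0.00748) = 0.244, so δw = 1.69e+05.
Q = w + p − r: δQ = √(δw² + δp² + δr²) = √(2.86e+10 + 4.84e+08 + 1.44e+08) = 1.71e+05
Q = 6.06e+05, so δQ/Q = 1.71e+05/6.06e+05 = 0.282.

28.2%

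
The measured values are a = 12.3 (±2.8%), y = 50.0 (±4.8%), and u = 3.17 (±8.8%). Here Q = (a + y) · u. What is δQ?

Let w = a + y = 62.3. δw = √(δa² + δy²) = √(0.119 + 5.76) = 2.42, so δw/w = 0.0389.
Q is then a monomial in w, u:
δQ/Q = √((δw/w)² + (1·δu/u)²) = √(0.00151 + 0.00774) = 0.0962
Q = 197, so δQ = 0.0962 × 197 = 19.0.

19.0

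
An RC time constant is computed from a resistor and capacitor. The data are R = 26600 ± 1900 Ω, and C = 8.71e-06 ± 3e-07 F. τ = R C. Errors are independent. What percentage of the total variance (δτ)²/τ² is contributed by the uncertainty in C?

18.9%

(δτ/τ)² = (1·δR/R)² + (1·δC/C)²
  R term: (1×0.0714)² = 0.00510
  C term: (1×0.0344)² = 0.00119
Total = 0.00629. Share from C = 0.00119/0.00629 = 0.189.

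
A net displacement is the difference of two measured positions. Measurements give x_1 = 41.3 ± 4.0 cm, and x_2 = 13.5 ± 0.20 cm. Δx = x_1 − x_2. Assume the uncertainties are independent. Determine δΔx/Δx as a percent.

For a sum/difference, combine absolute errors in quadrature:
  (δx_1)² = 16.0;  (δx_2)² = 0.0400
δΔx = √(16.0) = 4.00 cm
Δx = 27.8 cm, so δΔx/Δx = 4.00/27.8 = 0.144.

14.4%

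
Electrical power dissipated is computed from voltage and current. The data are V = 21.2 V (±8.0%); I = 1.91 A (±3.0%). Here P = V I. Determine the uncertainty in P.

3.46 W

For a monomial P ∝ V, I, fractional errors add in quadrature:
  (1·δV/V)² = (1×0.0800)² = 0.00640;  (1·δI/I)² = (1×0.0300)² = 0.000900
δP/P = √(0.00730) = 0.0854
P = 40.5 W, so δP = 0.0854 × 40.5 = 3.46 W.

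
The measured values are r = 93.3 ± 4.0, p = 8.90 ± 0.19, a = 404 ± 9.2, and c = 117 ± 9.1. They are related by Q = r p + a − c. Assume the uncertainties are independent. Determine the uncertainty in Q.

Let w = r·p = 830. δw/w = √((1·δr/r)² + (1·δp/p)²) = √(0.00184 + 0.000456) = 0.0479, so δw = 39.8.
Q = w + a − c: δQ = √(δw² + δa² + δc²) = √(1580 + 84.6 + 82.8) = 41.8

41.8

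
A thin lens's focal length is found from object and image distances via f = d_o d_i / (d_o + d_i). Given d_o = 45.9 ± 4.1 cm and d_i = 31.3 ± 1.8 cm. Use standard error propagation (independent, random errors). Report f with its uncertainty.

18.6 ± 0.927 cm

∂f/∂d_o = (d_i/(d_o+d_i))² = 0.164;  ∂f/∂d_i = (d_o/(d_o+d_i))² = 0.354
δf = √((∂f/∂d_o · δd_o)² + (∂f/∂d_i · δd_i)²) = √(0.454 + 0.405) = 0.927 cm
f = 18.6 cm.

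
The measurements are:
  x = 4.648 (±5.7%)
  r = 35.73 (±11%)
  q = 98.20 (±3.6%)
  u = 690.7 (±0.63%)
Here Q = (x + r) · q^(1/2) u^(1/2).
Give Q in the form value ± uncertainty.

10520 ± 1040

Let w = x + r = 40.38. δw = √(δx² + δr²) = √(0.0702 + 15.4) = 3.94, so δw/w = 0.0976.
Q is then a monomial in w, q, u:
δQ/Q = √((δw/w)² + (½·δq/q)² + (½·δu/u)²) = √(0.00952 + 0.000324 + 9.92e-06) = 0.0993
Q = 10520, so δQ = 0.0993 × 10520 = 1040.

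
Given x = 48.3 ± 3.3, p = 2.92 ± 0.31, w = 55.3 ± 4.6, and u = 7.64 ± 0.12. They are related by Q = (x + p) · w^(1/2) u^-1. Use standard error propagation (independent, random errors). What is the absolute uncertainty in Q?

Let h = x + p = 51.2. δh = √(δx² + δp²) = √(10.9 + 0.0961) = 3.31, so δh/h = 0.0647.
Q is then a monomial in h, w, u:
δQ/Q = √((δh/h)² + (½·δw/w)² + (-1·δu/u)²) = √(0.00419 + 0.00173 + 0.000247) = 0.0785
Q = 49.9, so δQ = 0.0785 × 49.9 = 3.91.

3.91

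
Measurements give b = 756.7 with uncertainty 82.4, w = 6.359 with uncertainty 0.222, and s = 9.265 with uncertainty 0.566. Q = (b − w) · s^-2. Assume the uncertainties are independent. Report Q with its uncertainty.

8.741 ± 1.44

Let u = b − w = 750.3. δu = √(δb² + δw²) = √(6790 + 0.0493) = 82.4, so δu/u = 0.110.
Q is then a monomial in u, s:
δQ/Q = √((δu/u)² + (-2·δs/s)²) = √(0.0121 + 0.0149) = 0.164
Q = 8.741, so δQ = 0.164 × 8.741 = 1.44.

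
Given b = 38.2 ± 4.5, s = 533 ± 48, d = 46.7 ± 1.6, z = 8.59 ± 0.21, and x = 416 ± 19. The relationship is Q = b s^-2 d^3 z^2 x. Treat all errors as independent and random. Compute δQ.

1.04e+05

Relative error in a monomial: (δQ/Q)² = Σ (nᵢ · δxᵢ/xᵢ)².
  (1·δb/b)² = (1×0.118)² = 0.0139;  (-2·δs/s)² = (-2×0.0901)² = 0.0324;  (3·δd/d)² = (3×0.0343)² = 0.0106;  (2·δz/z)² = (2×0.0244)² = 0.00239;  (1·δx/x)² = (1×0.0457)² = 0.00209
δQ/Q = √(0.0614) = 0.248
Q = 4.2e+05, so δQ = 0.248 × 4.2e+05 = 1.04e+05.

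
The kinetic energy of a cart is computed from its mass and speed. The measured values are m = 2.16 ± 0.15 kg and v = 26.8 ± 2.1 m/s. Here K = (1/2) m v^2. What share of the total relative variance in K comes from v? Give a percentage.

83.6%

(δK/K)² = (1·δm/m)² + (2·δv/v)²
  m term: (1×0.0694)² = 0.00482
  v term: (2×0.0784)² = 0.0246
Total = 0.0294. Share from v = 0.0246/0.0294 = 0.836.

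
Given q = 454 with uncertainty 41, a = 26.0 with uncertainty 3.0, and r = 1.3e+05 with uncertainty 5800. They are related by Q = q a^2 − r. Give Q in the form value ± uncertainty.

Let p = q·a^2 = 3.07e+05. δp/p = √((1·δq/q)² + (2·δa/a)²) = √(0.00816 + 0.0533) = 0.248, so δp = 76100.
Q = p − r: δQ = √(δp² + δr²) = √(5.78e+09 + 3.36e+07) = 76300
Q = 1.77e+05.

(1.77 ± 0.763) × 10^5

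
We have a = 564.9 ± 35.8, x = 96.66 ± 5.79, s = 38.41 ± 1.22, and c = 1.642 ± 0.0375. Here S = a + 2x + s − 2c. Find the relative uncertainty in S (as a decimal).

Each term contributes (cᵢ δxᵢ)² to (δS)²:
  (δa)² = 1280;  (2·δx)² = 134;  (δs)² = 1.49;  (2·δc)² = 0.00562
δS = √(1420) = 37.6
S = 793.3, so δS/S = 37.6/793.3 = 0.0475.

0.0475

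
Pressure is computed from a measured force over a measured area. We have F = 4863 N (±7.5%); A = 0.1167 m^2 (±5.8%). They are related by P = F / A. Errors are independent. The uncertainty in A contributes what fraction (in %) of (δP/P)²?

37.4%

(δP/P)² = (1·δF/F)² + (-1·δA/A)²
  F term: (1×0.0750)² = 0.00562
  A term: (-1×0.0580)² = 0.00336
Total = 0.00899. Share from A = 0.00336/0.00899 = 0.374.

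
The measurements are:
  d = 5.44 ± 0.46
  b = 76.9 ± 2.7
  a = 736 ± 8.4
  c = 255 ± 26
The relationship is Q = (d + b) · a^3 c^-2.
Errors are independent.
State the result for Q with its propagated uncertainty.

(5.05 ± 1.06) × 10^5

Let u = d + b = 82.3. δu = √(δd² + δb²) = √(0.212 + 7.29) = 2.74, so δu/u = 0.0333.
Q is then a monomial in u, a, c:
δQ/Q = √((δu/u)² + (3·δa/a)² + (-2·δc/c)²) = √(0.00111 + 0.00117 + 0.0416) = 0.209
Q = 5.05e+05, so δQ = 0.209 × 5.05e+05 = 1.06e+05.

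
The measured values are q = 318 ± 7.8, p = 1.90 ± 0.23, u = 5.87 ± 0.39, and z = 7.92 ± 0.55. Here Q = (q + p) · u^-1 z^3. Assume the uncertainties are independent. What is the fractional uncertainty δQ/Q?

Let w = q + p = 320. δw = √(δq² + δp²) = √(60.8 + 0.0529) = 7.80, so δw/w = 0.0244.
Q is then a monomial in w, u, z:
δQ/Q = √((δw/w)² + (-1·δu/u)² + (3·δz/z)²) = √(0.000595 + 0.00441 + 0.0434) = 0.220

0.220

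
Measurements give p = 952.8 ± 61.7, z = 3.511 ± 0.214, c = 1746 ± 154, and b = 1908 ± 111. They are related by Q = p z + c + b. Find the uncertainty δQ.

353

Let w = p·z = 3345. δw/w = √((1·δp/p)² + (1·δz/z)²) = √(0.00419 + 0.00372) = 0.0889, so δw = 297.
Q = w + c + b: δQ = √(δw² + δc² + δb²) = √(88500 + 23700 + 12300) = 353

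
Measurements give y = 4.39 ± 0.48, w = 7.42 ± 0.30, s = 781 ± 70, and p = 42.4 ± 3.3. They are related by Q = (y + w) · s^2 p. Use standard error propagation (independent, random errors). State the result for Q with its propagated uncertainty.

Let u = y + w = 11.8. δu = √(δy² + δw²) = √(0.230 + 0.0900) = 0.566, so δu/u = 0.0479.
Q is then a monomial in u, s, p:
δQ/Q = √((δu/u)² + (2·δs/s)² + (1·δp/p)²) = √(0.00230 + 0.0321 + 0.00606) = 0.201
Q = 3.05e+08, so δQ = 0.201 × 3.05e+08 = 6.15e+07.

(3.05 ± 0.615) × 10^8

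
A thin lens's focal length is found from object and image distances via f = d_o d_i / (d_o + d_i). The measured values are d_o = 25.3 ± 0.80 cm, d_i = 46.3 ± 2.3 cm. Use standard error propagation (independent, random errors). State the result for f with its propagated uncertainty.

16.4 ± 0.441 cm

∂f/∂d_o = (d_i/(d_o+d_i))² = 0.418;  ∂f/∂d_i = (d_o/(d_o+d_i))² = 0.125
δf = √((∂f/∂d_o · δd_o)² + (∂f/∂d_i · δd_i)²) = √(0.112 + 0.0825) = 0.441 cm
f = 16.4 cm.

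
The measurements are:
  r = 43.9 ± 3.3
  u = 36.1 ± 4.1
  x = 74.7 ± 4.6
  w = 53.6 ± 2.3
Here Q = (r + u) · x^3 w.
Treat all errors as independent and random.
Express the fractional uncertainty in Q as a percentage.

20.1%

Let h = r + u = 80.0. δh = √(δr² + δu²) = √(10.9 + 16.8) = 5.26, so δh/h = 0.0658.
Q is then a monomial in h, x, w:
δQ/Q = √((δh/h)² + (3·δx/x)² + (1·δw/w)²) = √(0.00433 + 0.0341 + 0.00184) = 0.201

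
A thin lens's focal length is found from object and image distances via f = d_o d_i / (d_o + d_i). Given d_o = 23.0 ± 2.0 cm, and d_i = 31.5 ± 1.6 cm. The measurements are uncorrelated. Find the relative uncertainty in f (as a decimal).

∂f/∂d_o = (d_i/(d_o+d_i))² = 0.334;  ∂f/∂d_i = (d_o/(d_o+d_i))² = 0.178
δf = √((∂f/∂d_o · δd_o)² + (∂f/∂d_i · δd_i)²) = √(0.446 + 0.0812) = 0.726 cm
f = 13.3 cm, so δf/f = 0.726/13.3 = 0.0546.

0.0546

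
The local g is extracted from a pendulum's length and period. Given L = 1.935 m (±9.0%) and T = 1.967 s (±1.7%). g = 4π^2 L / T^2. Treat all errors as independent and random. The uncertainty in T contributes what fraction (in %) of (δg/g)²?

(δg/g)² = (1·δL/L)² + (-2·δT/T)²
  L term: (1×0.0900)² = 0.00810
  T term: (-2×0.0170)² = 0.00116
Total = 0.00926. Share from T = 0.00116/0.00926 = 0.125.

12.5%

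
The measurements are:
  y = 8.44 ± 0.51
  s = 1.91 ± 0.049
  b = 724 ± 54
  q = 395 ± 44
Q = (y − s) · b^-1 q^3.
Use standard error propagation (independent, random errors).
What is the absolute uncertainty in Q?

1.95e+05

Let u = y − s = 6.53. δu = √(δy² + δs²) = √(0.260 + 0.00240) = 0.512, so δu/u = 0.0785.
Q is then a monomial in u, b, q:
δQ/Q = √((δu/u)² + (-1·δb/b)² + (3·δq/q)²) = √(0.00616 + 0.00556 + 0.112) = 0.351
Q = 5.56e+05, so δQ = 0.351 × 5.56e+05 = 1.95e+05.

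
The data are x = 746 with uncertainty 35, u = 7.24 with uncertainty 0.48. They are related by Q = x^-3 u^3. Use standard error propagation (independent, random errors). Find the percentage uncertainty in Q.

24.4%

Q is a product of powers, so relative uncertainties combine in quadrature:
  (-3·δx/x)² = (-3×0.0469)² = 0.0198;  (3·δu/u)² = (3×0.0663)² = 0.0396
δQ/Q = √(0.0594) = 0.244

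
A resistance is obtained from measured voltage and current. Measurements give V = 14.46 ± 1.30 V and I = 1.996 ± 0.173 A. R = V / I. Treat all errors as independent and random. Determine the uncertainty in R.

Each factor contributes (exponent × relative error)² to (δR/R)²:
  (1·δV/V)² = (1×0.0899)² = 0.00808;  (-1·δI/I)² = (-1×0.0867)² = 0.00751
δR/R = √(0.0156) = 0.125
R = 7.244 Ω, so δR = 0.125 × 7.244 = 0.905 Ω.

0.905 Ω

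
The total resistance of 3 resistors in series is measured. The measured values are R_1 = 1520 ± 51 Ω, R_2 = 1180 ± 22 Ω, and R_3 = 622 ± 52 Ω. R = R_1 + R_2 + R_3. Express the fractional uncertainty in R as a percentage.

R is a linear combination, so absolute uncertainties add in quadrature:
  (δR_1)² = 2600;  (δR_2)² = 484;  (δR_3)² = 2700
δR = √(5790) = 76.1 Ω
R = 3320 Ω, so δR/R = 76.1/3320 = 0.0229.

2.29%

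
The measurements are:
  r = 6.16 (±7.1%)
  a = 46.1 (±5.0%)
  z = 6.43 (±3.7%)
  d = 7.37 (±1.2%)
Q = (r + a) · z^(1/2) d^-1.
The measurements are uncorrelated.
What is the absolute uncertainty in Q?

Let u = r + a = 52.3. δu = √(δr² + δa²) = √(0.191 + 5.31) = 2.35, so δu/u = 0.0449.
Q is then a monomial in u, z, d:
δQ/Q = √((δu/u)² + (½·δz/z)² + (-1·δd/d)²) = √(0.00202 + 0.000342 + 0.000144) = 0.0500
Q = 18.0, so δQ = 0.0500 × 18.0 = 0.899.

0.899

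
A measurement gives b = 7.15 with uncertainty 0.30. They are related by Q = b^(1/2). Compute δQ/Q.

0.0210

Q ∝ b^(1/2), so δQ/Q = |½| · δb/b = 0.5 × 0.0420 = 0.0210.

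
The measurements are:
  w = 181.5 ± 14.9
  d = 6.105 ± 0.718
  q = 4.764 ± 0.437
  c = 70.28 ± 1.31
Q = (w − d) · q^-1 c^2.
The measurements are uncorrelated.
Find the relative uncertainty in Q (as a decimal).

Let u = w − d = 175.4. δu = √(δw² + δd²) = √(222 + 0.516) = 14.9, so δu/u = 0.0850.
Q is then a monomial in u, q, c:
δQ/Q = √((δu/u)² + (-1·δq/q)² + (2·δc/c)²) = √(0.00723 + 0.00841 + 0.00139) = 0.131

0.131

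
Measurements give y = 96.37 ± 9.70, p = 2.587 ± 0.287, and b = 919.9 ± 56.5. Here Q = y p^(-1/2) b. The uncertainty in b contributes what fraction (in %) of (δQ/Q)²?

(δQ/Q)² = (1·δy/y)² + (−½·δp/p)² + (1·δb/b)²
  y term: (1×0.101)² = 0.0101
  p term: (-0.5×0.111)² = 0.00308
  b term: (1×0.0614)² = 0.00377
Total = 0.0170. Share from b = 0.00377/0.0170 = 0.222.

22.2%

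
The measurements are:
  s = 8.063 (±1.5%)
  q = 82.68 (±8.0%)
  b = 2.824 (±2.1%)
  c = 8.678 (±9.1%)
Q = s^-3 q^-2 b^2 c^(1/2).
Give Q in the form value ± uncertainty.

(6.556 ± 1.16) × 10^-6

Relative error in a monomial: (δQ/Q)² = Σ (nᵢ · δxᵢ/xᵢ)².
  (-3·δs/s)² = (-3×0.0150)² = 0.00202;  (-2·δq/q)² = (-2×0.0800)² = 0.0256;  (2·δb/b)² = (2×0.0210)² = 0.00176;  (½·δc/c)² = (0.5×0.0910)² = 0.00207
δQ/Q = √(0.0315) = 0.177
Q = 6.556e-06, so δQ = 0.177 × 6.556e-06 = 1.16e-06.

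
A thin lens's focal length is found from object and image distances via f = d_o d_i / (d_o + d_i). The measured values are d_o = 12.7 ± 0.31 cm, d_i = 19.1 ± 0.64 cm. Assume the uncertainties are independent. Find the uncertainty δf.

0.151 cm

∂f/∂d_o = (d_i/(d_o+d_i))² = 0.361;  ∂f/∂d_i = (d_o/(d_o+d_i))² = 0.159
δf = √((∂f/∂d_o · δd_o)² + (∂f/∂d_i · δd_i)²) = √(0.0125 + 0.0104) = 0.151 cm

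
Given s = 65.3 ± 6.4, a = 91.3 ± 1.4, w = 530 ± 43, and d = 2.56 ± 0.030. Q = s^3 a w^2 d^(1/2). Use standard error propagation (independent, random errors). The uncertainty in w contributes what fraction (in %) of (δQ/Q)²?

(δQ/Q)² = (3·δs/s)² + (1·δa/a)² + (2·δw/w)² + (½·δd/d)²
  s term: (3×0.0980)² = 0.0865
  a term: (1×0.0153)² = 0.000235
  w term: (2×0.0811)² = 0.0263
  d term: (0.5×0.0117)² = 3.43e-05
Total = 0.113. Share from w = 0.0263/0.113 = 0.233.

23.3%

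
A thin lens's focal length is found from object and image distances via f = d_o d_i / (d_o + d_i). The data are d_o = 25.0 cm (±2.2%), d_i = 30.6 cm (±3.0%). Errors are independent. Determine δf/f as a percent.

1.81%

∂f/∂d_o = (d_i/(d_o+d_i))² = 0.303;  ∂f/∂d_i = (d_o/(d_o+d_i))² = 0.202
δf = √((∂f/∂d_o · δd_o)² + (∂f/∂d_i · δd_i)²) = √(0.0278 + 0.0344) = 0.249 cm
f = 13.8 cm, so δf/f = 0.249/13.8 = 0.0181.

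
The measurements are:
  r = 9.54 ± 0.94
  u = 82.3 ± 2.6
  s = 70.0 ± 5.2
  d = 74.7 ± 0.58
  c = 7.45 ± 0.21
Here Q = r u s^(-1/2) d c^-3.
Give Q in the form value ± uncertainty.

17.0 ± 2.36

Relative error in a monomial: (δQ/Q)² = Σ (nᵢ · δxᵢ/xᵢ)².
  (1·δr/r)² = (1×0.0985)² = 0.00971;  (1·δu/u)² = (1×0.0316)² = 0.000998;  (−½·δs/s)² = (-0.5×0.0743)² = 0.00138;  (1·δd/d)² = (1×0.00776)² = 6.03e-05;  (-3·δc/c)² = (-3×0.0282)² = 0.00715
δQ/Q = √(0.0193) = 0.139
Q = 17.0, so δQ = 0.139 × 17.0 = 2.36.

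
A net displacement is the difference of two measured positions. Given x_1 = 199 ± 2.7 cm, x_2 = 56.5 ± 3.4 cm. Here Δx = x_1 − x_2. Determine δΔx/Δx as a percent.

3.05%

Δx is a linear combination, so absolute uncertainties add in quadrature:
  (δx_1)² = 7.29;  (δx_2)² = 11.6
δΔx = √(18.9) = 4.34 cm
Δx = 142 cm, so δΔx/Δx = 4.34/142 = 0.0305.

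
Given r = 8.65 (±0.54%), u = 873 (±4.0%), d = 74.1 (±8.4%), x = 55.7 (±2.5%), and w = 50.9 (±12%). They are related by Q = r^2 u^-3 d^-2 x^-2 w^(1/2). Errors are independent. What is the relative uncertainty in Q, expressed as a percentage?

Since Q is a product/quotient, work with relative uncertainties:
  (2·δr/r)² = (2×0.00540)² = 0.000117;  (-3·δu/u)² = (-3×0.0400)² = 0.0144;  (-2·δd/d)² = (-2×0.0840)² = 0.0282;  (-2·δx/x)² = (-2×0.0250)² = 0.00250;  (½·δw/w)² = (0.5×0.120)² = 0.00360
δQ/Q = √(0.0488) = 0.221

22.1%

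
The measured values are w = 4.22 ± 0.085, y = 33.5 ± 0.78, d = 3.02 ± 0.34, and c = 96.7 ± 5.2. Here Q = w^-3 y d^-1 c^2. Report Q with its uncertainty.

1380 ± 233

Each factor contributes (exponent × relative error)² to (δQ/Q)²:
  (-3·δw/w)² = (-3×0.0201)² = 0.00365;  (1·δy/y)² = (1×0.0233)² = 0.000542;  (-1·δd/d)² = (-1×0.113)² = 0.0127;  (2·δc/c)² = (2×0.0538)² = 0.0116
δQ/Q = √(0.0284) = 0.169
Q = 1380, so δQ = 0.169 × 1380 = 233.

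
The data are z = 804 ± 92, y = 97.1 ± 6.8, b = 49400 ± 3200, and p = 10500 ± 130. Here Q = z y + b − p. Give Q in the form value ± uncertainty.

(1.17 ± 0.110) × 10^5

Let w = z·y = 78100. δw/w = √((1·δz/z)² + (1·δy/y)²) = √(0.0131 + 0.00490) = 0.134, so δw = 10500.
Q = w + b − p: δQ = √(δw² + δb² + δp²) = √(1.1e+08 + 1.02e+07 + 16900) = 11000
Q = 1.17e+05.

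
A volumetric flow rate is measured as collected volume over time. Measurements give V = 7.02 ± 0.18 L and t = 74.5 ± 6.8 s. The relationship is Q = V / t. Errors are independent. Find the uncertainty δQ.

Q is a product of powers, so relative uncertainties combine in quadrature:
  (1·δV/V)² = (1×0.0256)² = 0.000657;  (-1·δt/t)² = (-1×0.0913)² = 0.00833
δQ/Q = √(0.00899) = 0.0948
Q = 0.0942 L/s, so δQ = 0.0948 × 0.0942 = 0.00893 L/s.

0.00893 L/s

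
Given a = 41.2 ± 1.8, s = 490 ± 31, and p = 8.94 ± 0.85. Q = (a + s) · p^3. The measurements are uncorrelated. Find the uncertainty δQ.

1.11e+05

Let u = a + s = 531. δu = √(δa² + δs²) = √(3.24 + 961) = 31.1, so δu/u = 0.0585.
Q is then a monomial in u, p:
δQ/Q = √((δu/u)² + (3·δp/p)²) = √(0.00342 + 0.0814) = 0.291
Q = 3.8e+05, so δQ = 0.291 × 3.8e+05 = 1.11e+05.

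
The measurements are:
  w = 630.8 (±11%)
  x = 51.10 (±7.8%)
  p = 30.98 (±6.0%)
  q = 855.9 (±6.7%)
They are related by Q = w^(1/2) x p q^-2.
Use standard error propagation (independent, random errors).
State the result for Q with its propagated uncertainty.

Products/powers → add relative errors in quadrature, weighted by exponent:
  (½·δw/w)² = (0.5×0.110)² = 0.00302;  (1·δx/x)² = (1×0.0780)² = 0.00608;  (1·δp/p)² = (1×0.0600)² = 0.00360;  (-2·δq/q)² = (-2×0.0670)² = 0.0180
δQ/Q = √(0.0307) = 0.175
Q = 0.05428, so δQ = 0.175 × 0.05428 = 0.00950.

0.05428 ± 0.00950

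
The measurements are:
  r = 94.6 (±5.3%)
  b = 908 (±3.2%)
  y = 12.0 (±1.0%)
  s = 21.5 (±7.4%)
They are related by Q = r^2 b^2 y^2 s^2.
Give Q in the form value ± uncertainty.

(4.91 ± 0.953) × 10^14

For a monomial Q ∝ r^2, b^2, y^2, s^2, fractional errors add in quadrature:
  (2·δr/r)² = (2×0.0530)² = 0.0112;  (2·δb/b)² = (2×0.0320)² = 0.00410;  (2·δy/y)² = (2×0.0100)² = 0.000400;  (2·δs/s)² = (2×0.0740)² = 0.0219
δQ/Q = √(0.0376) = 0.194
Q = 4.91e+14, so δQ = 0.194 × 4.91e+14 = 9.53e+13.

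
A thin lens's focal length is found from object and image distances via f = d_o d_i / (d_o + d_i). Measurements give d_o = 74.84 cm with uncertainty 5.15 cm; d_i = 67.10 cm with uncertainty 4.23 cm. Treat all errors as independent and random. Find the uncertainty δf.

∂f/∂d_o = (d_i/(d_o+d_i))² = 0.223;  ∂f/∂d_i = (d_o/(d_o+d_i))² = 0.278
δf = √((∂f/∂d_o · δd_o)² + (∂f/∂d_i · δd_i)²) = √(1.32 + 1.38) = 1.65 cm

1.65 cm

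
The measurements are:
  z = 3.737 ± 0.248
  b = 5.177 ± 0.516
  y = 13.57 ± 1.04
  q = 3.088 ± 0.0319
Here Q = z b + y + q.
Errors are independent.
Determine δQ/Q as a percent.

Let p = z·b = 19.35. δp/p = √((1·δz/z)² + (1·δb/b)²) = √(0.00440 + 0.00993) = 0.120, so δp = 2.32.
Q = p + y + q: δQ = √(δp² + δy² + δq²) = √(5.37 + 1.08 + 0.00102) = 2.54
Q = 36.00, so δQ/Q = 2.54/36.00 = 0.0705.

7.05%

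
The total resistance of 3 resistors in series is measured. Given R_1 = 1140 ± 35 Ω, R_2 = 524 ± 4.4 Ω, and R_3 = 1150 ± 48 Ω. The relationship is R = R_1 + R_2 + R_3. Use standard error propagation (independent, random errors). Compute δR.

59.6 Ω

Sums and differences: (δR)² = Σ (cᵢ δxᵢ)².
  (δR_1)² = 1220;  (δR_2)² = 19.4;  (δR_3)² = 2300
δR = √(3550) = 59.6 Ω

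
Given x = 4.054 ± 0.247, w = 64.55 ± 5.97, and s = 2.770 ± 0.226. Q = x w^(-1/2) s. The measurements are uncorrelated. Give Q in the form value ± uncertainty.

Each factor contributes (exponent × relative error)² to (δQ/Q)²:
  (1·δx/x)² = (1×0.0609)² = 0.00371;  (−½·δw/w)² = (-0.5×0.0925)² = 0.00214;  (1·δs/s)² = (1×0.0816)² = 0.00666
δQ/Q = √(0.0125) = 0.112
Q = 1.398, so δQ = 0.112 × 1.398 = 0.156.

1.398 ± 0.156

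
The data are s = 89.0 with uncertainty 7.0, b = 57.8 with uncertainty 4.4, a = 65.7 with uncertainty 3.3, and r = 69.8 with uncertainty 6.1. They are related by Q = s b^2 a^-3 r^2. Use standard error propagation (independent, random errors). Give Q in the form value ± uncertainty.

Since Q is a product/quotient, work with relative uncertainties:
  (1·δs/s)² = (1×0.0787)² = 0.00619;  (2·δb/b)² = (2×0.0761)² = 0.0232;  (-3·δa/a)² = (-3×0.0502)² = 0.0227;  (2·δr/r)² = (2×0.0874)² = 0.0305
δQ/Q = √(0.0826) = 0.287
Q = 5110, so δQ = 0.287 × 5110 = 1470.

5110 ± 1470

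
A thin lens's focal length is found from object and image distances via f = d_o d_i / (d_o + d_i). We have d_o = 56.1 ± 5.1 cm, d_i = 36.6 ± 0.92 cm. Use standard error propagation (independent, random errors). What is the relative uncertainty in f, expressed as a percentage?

∂f/∂d_o = (d_i/(d_o+d_i))² = 0.156;  ∂f/∂d_i = (d_o/(d_o+d_i))² = 0.366
δf = √((∂f/∂d_o · δd_o)² + (∂f/∂d_i · δd_i)²) = √(0.632 + 0.114) = 0.863 cm
f = 22.1 cm, so δf/f = 0.863/22.1 = 0.0390.

3.90%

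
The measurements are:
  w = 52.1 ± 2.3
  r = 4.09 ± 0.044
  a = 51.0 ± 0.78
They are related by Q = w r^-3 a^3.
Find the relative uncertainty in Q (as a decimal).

For a monomial Q ∝ w, r^-3, a^3, fractional errors add in quadrature:
  (1·δw/w)² = (1×0.0441)² = 0.00195;  (-3·δr/r)² = (-3×0.0108)² = 0.00104;  (3·δa/a)² = (3×0.0153)² = 0.00211
δQ/Q = √(0.00510) = 0.0714

0.0714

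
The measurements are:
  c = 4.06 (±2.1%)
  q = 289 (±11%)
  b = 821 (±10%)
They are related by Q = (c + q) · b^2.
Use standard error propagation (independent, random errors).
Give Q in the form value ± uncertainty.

(1.98 ± 0.449) × 10^8

Let u = c + q = 293. δu = √(δc² + δq²) = √(0.00727 + 1010) = 31.8, so δu/u = 0.108.
Q is then a monomial in u, b:
δQ/Q = √((δu/u)² + (2·δb/b)²) = √(0.0118 + 0.0400) = 0.228
Q = 1.98e+08, so δQ = 0.228 × 1.98e+08 = 4.49e+07.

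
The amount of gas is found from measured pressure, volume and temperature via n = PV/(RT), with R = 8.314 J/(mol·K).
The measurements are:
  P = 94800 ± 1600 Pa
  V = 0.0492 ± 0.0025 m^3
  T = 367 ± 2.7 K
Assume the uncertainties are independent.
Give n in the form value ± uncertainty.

Since n is a product/quotient, work with relative uncertainties:
  (1·δP/P)² = (1×0.0169)² = 0.000285;  (1·δV/V)² = (1×0.0508)² = 0.00258;  (-1·δT/T)² = (-1×0.00736)² = 5.41e-05
δn/n = √(0.00292) = 0.0540
n = 1.53 mol, so δn = 0.0540 × 1.53 = 0.0826 mol.

1.53 ± 0.0826 mol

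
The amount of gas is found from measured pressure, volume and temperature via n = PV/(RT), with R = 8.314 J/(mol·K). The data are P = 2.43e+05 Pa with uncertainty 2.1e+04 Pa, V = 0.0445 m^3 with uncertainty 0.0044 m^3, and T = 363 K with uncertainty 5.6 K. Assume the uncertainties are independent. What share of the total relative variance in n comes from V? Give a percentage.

55.9%

(δn/n)² = (1·δP/P)² + (1·δV/V)² + (-1·δT/T)²
  P term: (1×0.0864)² = 0.00747
  V term: (1×0.0989)² = 0.00978
  T term: (-1×0.0154)² = 0.000238
Total = 0.0175. Share from V = 0.00978/0.0175 = 0.559.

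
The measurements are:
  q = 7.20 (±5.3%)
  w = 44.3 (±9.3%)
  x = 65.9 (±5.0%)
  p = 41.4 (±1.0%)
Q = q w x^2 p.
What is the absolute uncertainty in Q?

8.42e+06

Since Q is a product/quotient, work with relative uncertainties:
  (1·δq/q)² = (1×0.0530)² = 0.00281;  (1·δw/w)² = (1×0.0930)² = 0.00865;  (2·δx/x)² = (2×0.0500)² = 0.0100;  (1·δp/p)² = (1×0.0100)² = 0.000100
δQ/Q = √(0.0216) = 0.147
Q = 5.73e+07, so δQ = 0.147 × 5.73e+07 = 8.42e+06.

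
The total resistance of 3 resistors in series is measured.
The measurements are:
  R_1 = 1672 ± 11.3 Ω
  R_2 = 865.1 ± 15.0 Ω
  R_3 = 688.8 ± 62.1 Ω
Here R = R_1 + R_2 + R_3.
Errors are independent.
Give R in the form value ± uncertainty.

Sums and differences: (δR)² = Σ (cᵢ δxᵢ)².
  (δR_1)² = 128;  (δR_2)² = 225;  (δR_3)² = 3860
δR = √(4210) = 64.9 Ω
R = 3226 Ω.

3226 ± 64.9 Ω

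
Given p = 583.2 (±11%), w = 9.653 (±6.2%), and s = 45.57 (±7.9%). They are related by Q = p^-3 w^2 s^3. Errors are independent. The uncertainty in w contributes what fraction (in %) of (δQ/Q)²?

8.52%

(δQ/Q)² = (-3·δp/p)² + (2·δw/w)² + (3·δs/s)²
  p term: (-3×0.110)² = 0.109
  w term: (2×0.0620)² = 0.0154
  s term: (3×0.0790)² = 0.0562
Total = 0.180. Share from w = 0.0154/0.180 = 0.0852.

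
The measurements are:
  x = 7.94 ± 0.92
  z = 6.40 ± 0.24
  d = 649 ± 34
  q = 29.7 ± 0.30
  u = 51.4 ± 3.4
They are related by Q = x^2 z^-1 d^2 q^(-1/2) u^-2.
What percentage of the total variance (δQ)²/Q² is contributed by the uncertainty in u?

20.9%

(δQ/Q)² = (2·δx/x)² + (-1·δz/z)² + (2·δd/d)² + (−½·δq/q)² + (-2·δu/u)²
  x term: (2×0.116)² = 0.0537
  z term: (-1×0.0375)² = 0.00141
  d term: (2×0.0524)² = 0.0110
  q term: (-0.5×0.0101)² = 2.55e-05
  u term: (-2×0.0661)² = 0.0175
Total = 0.0836. Share from u = 0.0175/0.0836 = 0.209.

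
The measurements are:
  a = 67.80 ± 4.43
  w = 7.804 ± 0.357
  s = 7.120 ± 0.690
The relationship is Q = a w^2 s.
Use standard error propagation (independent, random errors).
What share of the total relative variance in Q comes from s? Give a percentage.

42.6%

(δQ/Q)² = (1·δa/a)² + (2·δw/w)² + (1·δs/s)²
  a term: (1×0.0653)² = 0.00427
  w term: (2×0.0457)² = 0.00837
  s term: (1×0.0969)² = 0.00939
Total = 0.0220. Share from s = 0.00939/0.0220 = 0.426.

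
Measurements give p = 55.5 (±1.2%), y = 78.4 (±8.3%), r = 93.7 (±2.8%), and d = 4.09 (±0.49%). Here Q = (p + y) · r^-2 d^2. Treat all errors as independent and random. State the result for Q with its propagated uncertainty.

0.255 ± 0.0191

Let u = p + y = 134. δu = √(δp² + δy²) = √(0.444 + 42.3) = 6.54, so δu/u = 0.0489.
Q is then a monomial in u, r, d:
δQ/Q = √((δu/u)² + (-2·δr/r)² + (2·δd/d)²) = √(0.00239 + 0.00314 + 9.6e-05) = 0.0750
Q = 0.255, so δQ = 0.0750 × 0.255 = 0.0191.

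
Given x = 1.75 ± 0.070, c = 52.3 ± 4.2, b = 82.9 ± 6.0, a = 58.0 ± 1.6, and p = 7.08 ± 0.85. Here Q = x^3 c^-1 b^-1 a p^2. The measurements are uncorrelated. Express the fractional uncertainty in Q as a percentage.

29.1%

Relative error in a monomial: (δQ/Q)² = Σ (nᵢ · δxᵢ/xᵢ)².
  (3·δx/x)² = (3×0.0400)² = 0.0144;  (-1·δc/c)² = (-1×0.0803)² = 0.00645;  (-1·δb/b)² = (-1×0.0724)² = 0.00524;  (1·δa/a)² = (1×0.0276)² = 0.000761;  (2·δp/p)² = (2×0.120)² = 0.0577
δQ/Q = √(0.0845) = 0.291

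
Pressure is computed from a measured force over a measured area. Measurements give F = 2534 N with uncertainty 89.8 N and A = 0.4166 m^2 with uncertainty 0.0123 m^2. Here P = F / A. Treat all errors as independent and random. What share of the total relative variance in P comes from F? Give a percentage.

59.0%

(δP/P)² = (1·δF/F)² + (-1·δA/A)²
  F term: (1×0.0354)² = 0.00126
  A term: (-1×0.0295)² = 0.000872
Total = 0.00213. Share from F = 0.00126/0.00213 = 0.590.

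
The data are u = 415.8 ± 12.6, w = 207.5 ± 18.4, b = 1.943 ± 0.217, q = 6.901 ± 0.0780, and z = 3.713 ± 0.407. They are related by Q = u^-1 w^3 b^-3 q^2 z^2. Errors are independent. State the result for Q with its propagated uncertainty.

Q is a product of powers, so relative uncertainties combine in quadrature:
  (-1·δu/u)² = (-1×0.0303)² = 0.000918;  (3·δw/w)² = (3×0.0887)² = 0.0708;  (-3·δb/b)² = (-3×0.112)² = 0.112;  (2·δq/q)² = (2×0.0113)² = 0.000511;  (2·δz/z)² = (2×0.110)² = 0.0481
δQ/Q = √(0.233) = 0.482
Q = 1.923e+06, so δQ = 0.482 × 1.923e+06 = 9.27e+05.

(1.923 ± 0.927) × 10^6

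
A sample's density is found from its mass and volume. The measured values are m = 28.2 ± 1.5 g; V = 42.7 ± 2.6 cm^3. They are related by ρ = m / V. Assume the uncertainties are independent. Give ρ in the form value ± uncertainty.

Products/powers → add relative errors in quadrature, weighted by exponent:
  (1·δm/m)² = (1×0.0532)² = 0.00283;  (-1·δV/V)² = (-1×0.0609)² = 0.00371
δρ/ρ = √(0.00654) = 0.0809
ρ = 0.660 g/cm^3, so δρ = 0.0809 × 0.660 = 0.0534 g/cm^3.

0.660 ± 0.0534 g/cm^3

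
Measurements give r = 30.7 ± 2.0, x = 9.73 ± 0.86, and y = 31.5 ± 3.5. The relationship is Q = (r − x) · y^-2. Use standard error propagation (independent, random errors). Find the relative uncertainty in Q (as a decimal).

0.245

Let u = r − x = 21.0. δu = √(δr² + δx²) = √(4.00 + 0.740) = 2.18, so δu/u = 0.104.
Q is then a monomial in u, y:
δQ/Q = √((δu/u)² + (-2·δy/y)²) = √(0.0108 + 0.0494) = 0.245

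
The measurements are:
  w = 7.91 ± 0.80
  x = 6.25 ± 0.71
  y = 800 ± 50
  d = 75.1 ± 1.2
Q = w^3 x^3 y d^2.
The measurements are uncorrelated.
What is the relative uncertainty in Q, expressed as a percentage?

46.2%

For a monomial Q ∝ w^3, x^3, y, d^2, fractional errors add in quadrature:
  (3·δw/w)² = (3×0.101)² = 0.0921;  (3·δx/x)² = (3×0.114)² = 0.116;  (1·δy/y)² = (1×0.0625)² = 0.00391;  (2·δd/d)² = (2×0.0160)² = 0.00102
δQ/Q = √(0.213) = 0.462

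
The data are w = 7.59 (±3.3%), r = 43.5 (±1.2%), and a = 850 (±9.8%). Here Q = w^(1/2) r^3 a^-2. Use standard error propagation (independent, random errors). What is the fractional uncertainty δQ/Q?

For a monomial Q ∝ w^(1/2), r^3, a^-2, fractional errors add in quadrature:
  (½·δw/w)² = (0.5×0.0330)² = 0.000272;  (3·δr/r)² = (3×0.0120)² = 0.00130;  (-2·δa/a)² = (-2×0.0980)² = 0.0384
δQ/Q = √(0.0400) = 0.200

0.200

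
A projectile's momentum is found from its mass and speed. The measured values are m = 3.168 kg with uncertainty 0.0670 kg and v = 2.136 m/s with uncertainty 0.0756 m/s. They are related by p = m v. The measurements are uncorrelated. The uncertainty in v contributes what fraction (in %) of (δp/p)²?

73.7%

(δp/p)² = (1·δm/m)² + (1·δv/v)²
  m term: (1×0.0211)² = 0.000447
  v term: (1×0.0354)² = 0.00125
Total = 0.00170. Share from v = 0.00125/0.00170 = 0.737.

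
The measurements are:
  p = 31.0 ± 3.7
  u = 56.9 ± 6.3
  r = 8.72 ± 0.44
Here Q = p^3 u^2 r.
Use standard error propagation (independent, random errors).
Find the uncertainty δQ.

3.57e+08

Q is a product of powers, so relative uncertainties combine in quadrature:
  (3·δp/p)² = (3×0.119)² = 0.128;  (2·δu/u)² = (2×0.111)² = 0.0490;  (1·δr/r)² = (1×0.0505)² = 0.00255
δQ/Q = √(0.180) = 0.424
Q = 8.41e+08, so δQ = 0.424 × 8.41e+08 = 3.57e+08.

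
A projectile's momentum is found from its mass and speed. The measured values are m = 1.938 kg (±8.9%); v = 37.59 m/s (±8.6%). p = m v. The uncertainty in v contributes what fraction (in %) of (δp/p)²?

48.3%

(δp/p)² = (1·δm/m)² + (1·δv/v)²
  m term: (1×0.0890)² = 0.00792
  v term: (1×0.0860)² = 0.00740
Total = 0.0153. Share from v = 0.00740/0.0153 = 0.483.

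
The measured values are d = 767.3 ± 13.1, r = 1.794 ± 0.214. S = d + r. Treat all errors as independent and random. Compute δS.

Absolute uncertainties add in quadrature for a linear combination:
  (δd)² = 172;  (δr)² = 0.0458
δS = √(172) = 13.1

13.1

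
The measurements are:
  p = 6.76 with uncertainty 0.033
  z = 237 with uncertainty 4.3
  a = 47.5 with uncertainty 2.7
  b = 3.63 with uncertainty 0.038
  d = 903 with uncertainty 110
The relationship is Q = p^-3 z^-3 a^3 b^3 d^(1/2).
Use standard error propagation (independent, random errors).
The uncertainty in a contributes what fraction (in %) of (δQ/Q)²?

(δQ/Q)² = (-3·δp/p)² + (-3·δz/z)² + (3·δa/a)² + (3·δb/b)² + (½·δd/d)²
  p term: (-3×0.00488)² = 0.000214
  z term: (-3×0.0181)² = 0.00296
  a term: (3×0.0568)² = 0.0291
  b term: (3×0.0105)² = 0.000986
  d term: (0.5×0.122)² = 0.00371
Total = 0.0370. Share from a = 0.0291/0.0370 = 0.787.

78.7%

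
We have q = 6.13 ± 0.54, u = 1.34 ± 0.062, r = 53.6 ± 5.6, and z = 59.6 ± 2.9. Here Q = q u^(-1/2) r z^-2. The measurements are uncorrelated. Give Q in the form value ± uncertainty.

Since Q is a product/quotient, work with relative uncertainties:
  (1·δq/q)² = (1×0.0881)² = 0.00776;  (−½·δu/u)² = (-0.5×0.0463)² = 0.000535;  (1·δr/r)² = (1×0.104)² = 0.0109;  (-2·δz/z)² = (-2×0.0487)² = 0.00947
δQ/Q = √(0.0287) = 0.169
Q = 0.0799, so δQ = 0.169 × 0.0799 = 0.0135.

0.0799 ± 0.0135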